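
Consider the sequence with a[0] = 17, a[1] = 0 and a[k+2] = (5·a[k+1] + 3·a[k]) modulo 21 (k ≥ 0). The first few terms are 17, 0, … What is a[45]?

3

Listing terms: a[0] = 17,  a[1] = 0,  a[2] = 9,  a[3] = 3,  a[4] = 0,  a[5] = 9.
Since (a[4], a[5]) = (a[1], a[2]) = (0, 9) (two consecutive terms determine the rest), the sequence is eventually periodic: after a pre-period of length 1 it cycles with period 3.
For k ≥ 1, a[k] depends only on (k - 1) mod 3. (45 - 1) mod 3 = 2, so a[45] = a[3] = 3.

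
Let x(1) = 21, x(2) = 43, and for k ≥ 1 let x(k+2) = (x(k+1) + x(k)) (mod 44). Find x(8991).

32

Computing terms: x(1) = 21,  x(2) = 43,  x(3) = 20,  x(4) = 19,  x(5) = 39,  x(6) = 14,  x(7) = 9,  x(8) = 23,  x(9) = 32,  x(10) = 11,  x(11) = 43,  x(12) = 10,  x(13) = 9,  x(14) = 19,  x(15) = 28,  x(16) = 3,  x(17) = 31,  x(18) = 34,  x(19) = 21,  x(20) = 11,  x(21) = 32,  x(22) = 43,  x(23) = 31,  x(24) = 30,  x(25) = 17,  x(26) = 3,  x(27) = 20,  x(28) = 23,  x(29) = 43,  x(30) = 22,  x(31) = 21,  x(32) = 43.
The sequence repeats with period 30.
So x(8991) = x(1 + ((8991-1) mod 30)) = x(21) = 32.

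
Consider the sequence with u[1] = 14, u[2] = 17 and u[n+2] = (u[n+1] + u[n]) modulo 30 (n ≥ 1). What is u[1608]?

We have u[1] = 14; u[2] = 17; u[3] = 1; u[4] = 18; u[5] = 19; u[6] = 7; u[7] = 26; u[8] = 3; u[9] = 29; u[10] = 2; u[11] = 1; u[12] = 3; u[13] = 4; u[14] = 7; u[15] = 11; u[16] = 18; u[17] = 29; u[18] = 17; u[19] = 16; u[20] = 3; u[21] = 19; u[22] = 22; u[23] = 11; u[24] = 3; u[25] = 14; u[26] = 17.
The sequence repeats with period 24.
(1608 - 1) mod 24 = 23, so u[1608] = u[24] = 3.

3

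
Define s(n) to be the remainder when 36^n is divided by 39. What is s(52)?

3

We have s(0) = 1,  s(1) = 36,  s(2) = 9,  s(3) = 12,  s(4) = 3,  s(5) = 30,  s(6) = 27,  s(7) = 36.
Since s(7) = s(1) = 36, the sequence is eventually periodic: after a pre-period of length 1 it cycles with period 6.
For n ≥ 1, s(n) depends only on (n - 1) mod 6. (52 - 1) mod 6 = 3, so s(52) = s(4) = 3.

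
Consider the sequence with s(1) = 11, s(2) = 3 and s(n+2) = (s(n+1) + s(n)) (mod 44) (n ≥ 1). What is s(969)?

30

s(1) = 11, s(2) = 3, s(3) = 14, s(4) = 17, s(5) = 31, s(6) = 4, s(7) = 35, s(8) = 39, s(9) = 30, s(10) = 25, s(11) = 11, s(12) = 36, s(13) = 3, s(14) = 39, s(15) = 42, s(16) = 37, s(17) = 35, s(18) = 28, s(19) = 19, s(20) = 3, s(21) = 22, s(22) = 25, s(23) = 3, s(24) = 28, s(25) = 31, s(26) = 15, s(27) = 2, s(28) = 17, s(29) = 19, s(30) = 36, s(31) = 11, s(32) = 3.
Since (s(31), s(32)) = (s(1), s(2)) = (11, 3) (two consecutive terms determine the rest), the sequence is periodic with period 30.
So s(969) = s(1 + ((969-1) mod 30)) = s(9) = 30.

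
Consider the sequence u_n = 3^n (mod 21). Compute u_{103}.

We have u_1 = 3,  u_2 = 9,  u_3 = 6,  u_4 = 18,  u_5 = 12,  u_6 = 15,  u_7 = 3.
Since u_7 = u_1 = 3, the sequence is periodic with period 6.
So u_{103} = u_{1 + ((103-1) mod 6)} = u_1 = 3.

3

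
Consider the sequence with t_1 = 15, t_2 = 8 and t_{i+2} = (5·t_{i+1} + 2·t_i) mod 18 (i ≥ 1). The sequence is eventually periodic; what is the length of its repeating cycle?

3

We have t_1 = 15, t_2 = 8, t_3 = 16, t_4 = 6, t_5 = 8, t_6 = 16.
Since (t_5, t_6) = (t_2, t_3) = (8, 16) (two consecutive terms determine the rest), the sequence is eventually periodic: after a pre-period of length 1 it cycles with period 3.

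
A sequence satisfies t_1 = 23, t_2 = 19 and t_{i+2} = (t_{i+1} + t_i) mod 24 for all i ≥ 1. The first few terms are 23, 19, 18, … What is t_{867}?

Listing terms: t_1 = 23; t_2 = 19; t_3 = 18; t_4 = 13; t_5 = 7; t_6 = 20; t_7 = 3; t_8 = 23; t_9 = 2; t_{10} = 1; t_{11} = 3; t_{12} = 4; t_{13} = 7; t_{14} = 11; t_{15} = 18; t_{16} = 5; t_{17} = 23; t_{18} = 4; t_{19} = 3; t_{20} = 7; t_{21} = 10; t_{22} = 17; t_{23} = 3; t_{24} = 20; t_{25} = 23; t_{26} = 19.
The sequence repeats with period 24.
(867 - 1) mod 24 = 2, so t_{867} = t_3 = 18.

18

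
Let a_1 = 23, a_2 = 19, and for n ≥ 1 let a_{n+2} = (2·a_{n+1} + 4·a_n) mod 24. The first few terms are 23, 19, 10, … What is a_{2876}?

0

Computing terms: a_1 = 23, a_2 = 19, a_3 = 10, a_4 = 0, a_5 = 16, a_6 = 8, a_7 = 8, a_8 = 0, a_9 = 8, a_{10} = 16, a_{11} = 16, a_{12} = 0, a_{13} = 16.
Since (a_{12}, a_{13}) = (a_4, a_5) = (0, 16) (two consecutive terms determine the rest), the sequence is eventually periodic: after a pre-period of length 3 it cycles with period 8.
For n ≥ 4, a_n depends only on (n - 4) mod 8. (2876 - 4) mod 8 = 0, so a_{2876} = a_4 = 0.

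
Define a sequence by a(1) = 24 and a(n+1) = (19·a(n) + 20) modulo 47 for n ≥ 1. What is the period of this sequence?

a(1) = 24; a(2) = 6; a(3) = 40; a(4) = 28; a(5) = 35; a(6) = 27; a(7) = 16; a(8) = 42; a(9) = 19; a(10) = 5; a(11) = 21; a(12) = 43; a(13) = 38; a(14) = 37; a(15) = 18; a(16) = 33; a(17) = 36; a(18) = 46; a(19) = 1; a(20) = 39; a(21) = 9; a(22) = 3; a(23) = 30; a(24) = 26; a(25) = 44; a(26) = 10; a(27) = 22; a(28) = 15; a(29) = 23; a(30) = 34; a(31) = 8; a(32) = 31; a(33) = 45; a(34) = 29; a(35) = 7; a(36) = 12; a(37) = 13; a(38) = 32; a(39) = 17; a(40) = 14; a(41) = 4; a(42) = 2; a(43) = 11; a(44) = 41; a(45) = 0; a(46) = 20; a(47) = 24.
Since a(47) = a(1) = 24, the sequence is periodic with period 46.

46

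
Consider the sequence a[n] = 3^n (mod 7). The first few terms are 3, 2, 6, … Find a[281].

We have a[1] = 3; a[2] = 2; a[3] = 6; a[4] = 4; a[5] = 5; a[6] = 1; a[7] = 3.
Since a[7] = a[1] = 3, the sequence is periodic with period 6.
So a[281] = a[1 + ((281-1) mod 6)] = a[5] = 5.

5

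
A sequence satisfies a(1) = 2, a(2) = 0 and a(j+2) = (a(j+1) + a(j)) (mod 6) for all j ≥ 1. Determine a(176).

4

We have a(1) = 2; a(2) = 0; a(3) = 2; a(4) = 2; a(5) = 4; a(6) = 0; a(7) = 4; a(8) = 4; a(9) = 2; a(10) = 0.
Since (a(9), a(10)) = (a(1), a(2)) = (2, 0) (two consecutive terms determine the rest), the sequence is periodic with period 8.
So a(176) = a(1 + ((176-1) mod 8)) = a(8) = 4.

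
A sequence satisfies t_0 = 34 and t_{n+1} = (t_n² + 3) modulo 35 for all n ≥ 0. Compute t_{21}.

t_0 = 34, t_1 = 4, t_2 = 19, t_3 = 14, t_4 = 24, t_5 = 19.
Since t_5 = t_2 = 19, the sequence is eventually periodic: after a pre-period of length 2 it cycles with period 3.
For n ≥ 2, t_n depends only on (n - 2) mod 3. (21 - 2) mod 3 = 1, so t_{21} = t_3 = 14.

14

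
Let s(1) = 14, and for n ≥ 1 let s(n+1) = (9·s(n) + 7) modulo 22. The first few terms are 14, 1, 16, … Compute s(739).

Listing terms: s(1) = 14,  s(2) = 1,  s(3) = 16,  s(4) = 19,  s(5) = 2,  s(6) = 3,  s(7) = 12,  s(8) = 5,  s(9) = 8,  s(10) = 13,  s(11) = 14.
Since s(11) = s(1) = 14, the sequence is periodic with period 10.
So s(739) = s(1 + ((739-1) mod 10)) = s(9) = 8.

8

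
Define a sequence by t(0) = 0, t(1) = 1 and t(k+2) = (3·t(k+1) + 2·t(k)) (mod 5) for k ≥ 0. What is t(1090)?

Computing terms: t(0) = 0, t(1) = 1, t(2) = 3, t(3) = 1, t(4) = 4, t(5) = 4, t(6) = 0, t(7) = 3, t(8) = 4, t(9) = 3, t(10) = 2, t(11) = 2, t(12) = 0, t(13) = 4, t(14) = 2, t(15) = 4, t(16) = 1, t(17) = 1, t(18) = 0, t(19) = 2, t(20) = 1, t(21) = 2, t(22) = 3, t(23) = 3, t(24) = 0, t(25) = 1.
Since (t(24), t(25)) = (t(0), t(1)) = (0, 1) (two consecutive terms determine the rest), the sequence is periodic with period 24.
(1090 - 0) mod 24 = 10, so t(1090) = t(10) = 2.

2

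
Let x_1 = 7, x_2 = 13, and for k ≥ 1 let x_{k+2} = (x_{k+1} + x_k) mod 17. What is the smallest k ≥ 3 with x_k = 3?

3

We have x_1 = 7; x_2 = 13; x_3 = 3; x_4 = 16; x_5 = 2; x_6 = 1; x_7 = 3; x_8 = 4; x_9 = 7; x_{10} = 11; x_{11} = 1; x_{12} = 12; x_{13} = 13; x_{14} = 8; x_{15} = 4; x_{16} = 12; x_{17} = 16; x_{18} = 11; x_{19} = 10; x_{20} = 4; x_{21} = 14; x_{22} = 1; x_{23} = 15; x_{24} = 16; x_{25} = 14; x_{26} = 13; x_{27} = 10; x_{28} = 6; x_{29} = 16; x_{30} = 5; x_{31} = 4; x_{32} = 9; x_{33} = 13; x_{34} = 5; x_{35} = 1; x_{36} = 6; x_{37} = 7; x_{38} = 13.
Since (x_{37}, x_{38}) = (x_1, x_2) = (7, 13) (two consecutive terms determine the rest), the sequence is periodic with period 36.
The value 3 first appears (with k ≥ 3) at x_3.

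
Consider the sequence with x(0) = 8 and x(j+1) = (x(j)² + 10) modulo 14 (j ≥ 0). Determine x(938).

12

Computing terms: x(0) = 8, x(1) = 4, x(2) = 12, x(3) = 0, x(4) = 10, x(5) = 12.
Since x(5) = x(2) = 12, the sequence is eventually periodic: after a pre-period of length 2 it cycles with period 3.
For j ≥ 2, x(j) depends only on (j - 2) mod 3. (938 - 2) mod 3 = 0, so x(938) = x(2) = 12.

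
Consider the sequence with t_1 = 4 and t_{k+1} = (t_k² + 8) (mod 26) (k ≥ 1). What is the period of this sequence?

3

Listing terms: t_1 = 4,  t_2 = 24,  t_3 = 12,  t_4 = 22,  t_5 = 24.
Since t_5 = t_2 = 24, the sequence is eventually periodic: after a pre-period of length 1 it cycles with period 3.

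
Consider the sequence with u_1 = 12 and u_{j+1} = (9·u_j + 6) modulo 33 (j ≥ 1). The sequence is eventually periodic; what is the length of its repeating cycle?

Computing terms: u_1 = 12,  u_2 = 15,  u_3 = 9,  u_4 = 21,  u_5 = 30,  u_6 = 12.
The sequence repeats with period 5.

5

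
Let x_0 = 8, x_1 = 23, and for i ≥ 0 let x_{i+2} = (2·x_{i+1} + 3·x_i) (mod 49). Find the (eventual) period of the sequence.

Computing terms: x_0 = 8; x_1 = 23; x_2 = 21; x_3 = 13; x_4 = 40; x_5 = 21; x_6 = 15; x_7 = 44; x_8 = 35; x_9 = 6; x_{10} = 19; x_{11} = 7; x_{12} = 22; x_{13} = 16; x_{14} = 0; x_{15} = 48; x_{16} = 47; x_{17} = 42; x_{18} = 29; x_{19} = 37; x_{20} = 14; x_{21} = 41; x_{22} = 26; x_{23} = 28; x_{24} = 36; x_{25} = 9; x_{26} = 28; x_{27} = 34; x_{28} = 5; x_{29} = 14; x_{30} = 43; x_{31} = 30; x_{32} = 42; x_{33} = 27; x_{34} = 33; x_{35} = 0; x_{36} = 1; x_{37} = 2; x_{38} = 7; x_{39} = 20; x_{40} = 12; x_{41} = 35; x_{42} = 8; x_{43} = 23.
Since (x_{42}, x_{43}) = (x_0, x_1) = (8, 23) (two consecutive terms determine the rest), the sequence is periodic with period 42.

42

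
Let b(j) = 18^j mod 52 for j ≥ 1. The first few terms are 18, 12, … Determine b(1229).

b(1) = 18, b(2) = 12, b(3) = 8, b(4) = 40, b(5) = 44, b(6) = 12.
Since b(6) = b(2) = 12, the sequence is eventually periodic: after a pre-period of length 1 it cycles with period 4.
For j ≥ 2, b(j) depends only on (j - 2) mod 4. (1229 - 2) mod 4 = 3, so b(1229) = b(5) = 44.

44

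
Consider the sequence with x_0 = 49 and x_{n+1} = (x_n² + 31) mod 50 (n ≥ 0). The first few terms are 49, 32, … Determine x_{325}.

We have x_0 = 49, x_1 = 32, x_2 = 5, x_3 = 6, x_4 = 17, x_5 = 20, x_6 = 31, x_7 = 42, x_8 = 45, x_9 = 6.
Since x_9 = x_3 = 6, the sequence is eventually periodic: after a pre-period of length 3 it cycles with period 6.
For n ≥ 3, x_n depends only on (n - 3) mod 6. (325 - 3) mod 6 = 4, so x_{325} = x_7 = 42.

42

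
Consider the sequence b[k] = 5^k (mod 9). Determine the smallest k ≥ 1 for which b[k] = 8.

Listing terms: b[0] = 1; b[1] = 5; b[2] = 7; b[3] = 8; b[4] = 4; b[5] = 2; b[6] = 1.
The sequence repeats with period 6.
The value 8 first appears (with k ≥ 1) at b[3].

3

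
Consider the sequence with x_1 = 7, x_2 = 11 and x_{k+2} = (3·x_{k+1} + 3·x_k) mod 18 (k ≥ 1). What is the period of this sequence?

We have x_1 = 7, x_2 = 11, x_3 = 0, x_4 = 15, x_5 = 9, x_6 = 0, x_7 = 9, x_8 = 9, x_9 = 0.
Since (x_8, x_9) = (x_5, x_6) = (9, 0) (two consecutive terms determine the rest), the sequence is eventually periodic: after a pre-period of length 4 it cycles with period 3.

3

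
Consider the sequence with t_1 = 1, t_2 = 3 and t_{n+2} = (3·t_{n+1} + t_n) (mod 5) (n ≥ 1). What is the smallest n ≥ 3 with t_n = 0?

We have t_1 = 1, t_2 = 3, t_3 = 0, t_4 = 3, t_5 = 4, t_6 = 0, t_7 = 4, t_8 = 2, t_9 = 0, t_{10} = 2, t_{11} = 1, t_{12} = 0, t_{13} = 1, t_{14} = 3.
Since (t_{13}, t_{14}) = (t_1, t_2) = (1, 3) (two consecutive terms determine the rest), the sequence is periodic with period 12.
The value 0 first appears (with n ≥ 3) at t_3.

3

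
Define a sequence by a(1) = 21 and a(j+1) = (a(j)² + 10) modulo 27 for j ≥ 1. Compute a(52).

5

We have a(1) = 21, a(2) = 19, a(3) = 20, a(4) = 5, a(5) = 8, a(6) = 20.
Since a(6) = a(3) = 20, the sequence is eventually periodic: after a pre-period of length 2 it cycles with period 3.
For j ≥ 3, a(j) depends only on (j - 3) mod 3. (52 - 3) mod 3 = 1, so a(52) = a(4) = 5.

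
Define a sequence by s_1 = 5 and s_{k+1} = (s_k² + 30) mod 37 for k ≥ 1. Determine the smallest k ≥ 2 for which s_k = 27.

We have s_1 = 5,  s_2 = 18,  s_3 = 21,  s_4 = 27,  s_5 = 19,  s_6 = 21.
Since s_6 = s_3 = 21, the sequence is eventually periodic: after a pre-period of length 2 it cycles with period 3.
The value 27 first appears (with k ≥ 2) at s_4.

4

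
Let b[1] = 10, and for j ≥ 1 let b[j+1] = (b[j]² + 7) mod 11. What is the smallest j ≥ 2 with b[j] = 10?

4

Listing terms: b[1] = 10, b[2] = 8, b[3] = 5, b[4] = 10.
The sequence repeats with period 3.
The value 10 next appears (with j ≥ 2) at b[4].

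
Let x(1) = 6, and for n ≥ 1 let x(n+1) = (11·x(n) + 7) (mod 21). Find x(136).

Computing terms: x(1) = 6,  x(2) = 10,  x(3) = 12,  x(4) = 13,  x(5) = 3,  x(6) = 19,  x(7) = 6.
The sequence repeats with period 6.
(136 - 1) mod 6 = 3, so x(136) = x(4) = 13.

13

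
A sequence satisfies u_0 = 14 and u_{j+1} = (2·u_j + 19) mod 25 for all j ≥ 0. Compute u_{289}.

2

u_0 = 14, u_1 = 22, u_2 = 13, u_3 = 20, u_4 = 9, u_5 = 12, u_6 = 18, u_7 = 5, u_8 = 4, u_9 = 2, u_{10} = 23, u_{11} = 15, u_{12} = 24, u_{13} = 17, u_{14} = 3, u_{15} = 0, u_{16} = 19, u_{17} = 7, u_{18} = 8, u_{19} = 10, u_{20} = 14.
The sequence repeats with period 20.
So u_{289} = u_{0 + ((289-0) mod 20)} = u_9 = 2.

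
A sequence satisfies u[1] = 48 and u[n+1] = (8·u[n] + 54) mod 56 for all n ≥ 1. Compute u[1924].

u[1] = 48, u[2] = 46, u[3] = 30, u[4] = 14, u[5] = 54, u[6] = 38, u[7] = 22, u[8] = 6, u[9] = 46.
Since u[9] = u[2] = 46, the sequence is eventually periodic: after a pre-period of length 1 it cycles with period 7.
For n ≥ 2, u[n] depends only on (n - 2) mod 7. (1924 - 2) mod 7 = 4, so u[1924] = u[6] = 38.

38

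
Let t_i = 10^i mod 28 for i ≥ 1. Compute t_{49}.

24

t_1 = 10; t_2 = 16; t_3 = 20; t_4 = 4; t_5 = 12; t_6 = 8; t_7 = 24; t_8 = 16.
Since t_8 = t_2 = 16, the sequence is eventually periodic: after a pre-period of length 1 it cycles with period 6.
For i ≥ 2, t_i depends only on (i - 2) mod 6. (49 - 2) mod 6 = 5, so t_{49} = t_7 = 24.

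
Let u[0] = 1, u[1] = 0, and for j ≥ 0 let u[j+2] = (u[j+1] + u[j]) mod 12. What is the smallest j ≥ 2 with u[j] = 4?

Listing terms: u[0] = 1, u[1] = 0, u[2] = 1, u[3] = 1, u[4] = 2, u[5] = 3, u[6] = 5, u[7] = 8, u[8] = 1, u[9] = 9, u[10] = 10, u[11] = 7, u[12] = 5, u[13] = 0, u[14] = 5, u[15] = 5, u[16] = 10, u[17] = 3, u[18] = 1, u[19] = 4, u[20] = 5, u[21] = 9, u[22] = 2, u[23] = 11, u[24] = 1, u[25] = 0.
Since (u[24], u[25]) = (u[0], u[1]) = (1, 0) (two consecutive terms determine the rest), the sequence is periodic with period 24.
The value 4 first appears (with j ≥ 2) at u[19].

19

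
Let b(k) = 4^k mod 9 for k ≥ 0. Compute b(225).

Listing terms: b(0) = 1, b(1) = 4, b(2) = 7, b(3) = 1.
Since b(3) = b(0) = 1, the sequence is periodic with period 3.
So b(225) = b(0 + ((225-0) mod 3)) = b(0) = 1.

1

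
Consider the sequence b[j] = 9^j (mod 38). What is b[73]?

Listing terms: b[0] = 1; b[1] = 9; b[2] = 5; b[3] = 7; b[4] = 25; b[5] = 35; b[6] = 11; b[7] = 23; b[8] = 17; b[9] = 1.
The sequence repeats with period 9.
So b[73] = b[0 + ((73-0) mod 9)] = b[1] = 9.

9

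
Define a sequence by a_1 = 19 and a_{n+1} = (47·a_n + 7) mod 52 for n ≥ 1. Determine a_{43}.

31

Listing terms: a_1 = 19; a_2 = 16; a_3 = 31; a_4 = 8; a_5 = 19.
The sequence repeats with period 4.
(43 - 1) mod 4 = 2, so a_{43} = a_3 = 31.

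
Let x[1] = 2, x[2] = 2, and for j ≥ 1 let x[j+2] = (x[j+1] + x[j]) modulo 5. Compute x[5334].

Listing terms: x[1] = 2, x[2] = 2, x[3] = 4, x[4] = 1, x[5] = 0, x[6] = 1, x[7] = 1, x[8] = 2, x[9] = 3, x[10] = 0, x[11] = 3, x[12] = 3, x[13] = 1, x[14] = 4, x[15] = 0, x[16] = 4, x[17] = 4, x[18] = 3, x[19] = 2, x[20] = 0, x[21] = 2, x[22] = 2.
The sequence repeats with period 20.
(5334 - 1) mod 20 = 13, so x[5334] = x[14] = 4.

4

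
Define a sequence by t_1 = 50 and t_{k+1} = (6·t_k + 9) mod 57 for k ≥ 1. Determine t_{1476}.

Listing terms: t_1 = 50, t_2 = 24, t_3 = 39, t_4 = 15, t_5 = 42, t_6 = 33, t_7 = 36, t_8 = 54, t_9 = 48, t_{10} = 12, t_{11} = 24.
Since t_{11} = t_2 = 24, the sequence is eventually periodic: after a pre-period of length 1 it cycles with period 9.
For k ≥ 2, t_k depends only on (k - 2) mod 9. (1476 - 2) mod 9 = 7, so t_{1476} = t_9 = 48.

48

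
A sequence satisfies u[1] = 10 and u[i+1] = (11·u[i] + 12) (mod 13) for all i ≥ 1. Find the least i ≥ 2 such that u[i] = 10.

We have u[1] = 10,  u[2] = 5,  u[3] = 2,  u[4] = 8,  u[5] = 9,  u[6] = 7,  u[7] = 11,  u[8] = 3,  u[9] = 6,  u[10] = 0,  u[11] = 12,  u[12] = 1,  u[13] = 10.
Since u[13] = u[1] = 10, the sequence is periodic with period 12.
The value 10 next appears (with i ≥ 2) at u[13].

13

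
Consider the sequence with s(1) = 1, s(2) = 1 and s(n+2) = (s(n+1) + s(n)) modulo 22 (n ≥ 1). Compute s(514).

3

We have s(1) = 1, s(2) = 1, s(3) = 2, s(4) = 3, s(5) = 5, s(6) = 8, s(7) = 13, s(8) = 21, s(9) = 12, s(10) = 11, s(11) = 1, s(12) = 12, s(13) = 13, s(14) = 3, s(15) = 16, s(16) = 19, s(17) = 13, s(18) = 10, s(19) = 1, s(20) = 11, s(21) = 12, s(22) = 1, s(23) = 13, s(24) = 14, s(25) = 5, s(26) = 19, s(27) = 2, s(28) = 21, s(29) = 1, s(30) = 0, s(31) = 1, s(32) = 1.
The sequence repeats with period 30.
So s(514) = s(1 + ((514-1) mod 30)) = s(4) = 3.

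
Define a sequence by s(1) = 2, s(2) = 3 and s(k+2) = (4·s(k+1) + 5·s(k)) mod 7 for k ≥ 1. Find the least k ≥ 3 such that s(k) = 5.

4

Listing terms: s(1) = 2; s(2) = 3; s(3) = 1; s(4) = 5; s(5) = 4; s(6) = 6; s(7) = 2; s(8) = 3.
Since (s(7), s(8)) = (s(1), s(2)) = (2, 3) (two consecutive terms determine the rest), the sequence is periodic with period 6.
The value 5 first appears (with k ≥ 3) at s(4).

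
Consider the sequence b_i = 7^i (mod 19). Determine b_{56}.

Listing terms: b_0 = 1, b_1 = 7, b_2 = 11, b_3 = 1.
The sequence repeats with period 3.
So b_{56} = b_{0 + ((56-0) mod 3)} = b_2 = 11.

11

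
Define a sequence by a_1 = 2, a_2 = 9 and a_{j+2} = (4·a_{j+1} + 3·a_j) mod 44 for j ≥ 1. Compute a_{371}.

We have a_1 = 2,  a_2 = 9,  a_3 = 42,  a_4 = 19,  a_5 = 26,  a_6 = 29,  a_7 = 18,  a_8 = 27,  a_9 = 30,  a_{10} = 25,  a_{11} = 14,  a_{12} = 43,  a_{13} = 38,  a_{14} = 17,  a_{15} = 6,  a_{16} = 31,  a_{17} = 10,  a_{18} = 1,  a_{19} = 34,  a_{20} = 7,  a_{21} = 42,  a_{22} = 13,  a_{23} = 2,  a_{24} = 3,  a_{25} = 18,  a_{26} = 37,  a_{27} = 26,  a_{28} = 39,  a_{29} = 14,  a_{30} = 41,  a_{31} = 30,  a_{32} = 23,  a_{33} = 6,  a_{34} = 5,  a_{35} = 38,  a_{36} = 35,  a_{37} = 34,  a_{38} = 21,  a_{39} = 10,  a_{40} = 15,  a_{41} = 2,  a_{42} = 9.
The sequence repeats with period 40.
(371 - 1) mod 40 = 10, so a_{371} = a_{11} = 14.

14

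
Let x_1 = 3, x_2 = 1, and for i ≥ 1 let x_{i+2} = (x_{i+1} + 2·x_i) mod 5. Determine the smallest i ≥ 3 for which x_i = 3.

We have x_1 = 3,  x_2 = 1,  x_3 = 2,  x_4 = 4,  x_5 = 3,  x_6 = 1.
Since (x_5, x_6) = (x_1, x_2) = (3, 1) (two consecutive terms determine the rest), the sequence is periodic with period 4.
The value 3 next appears (with i ≥ 3) at x_5.

5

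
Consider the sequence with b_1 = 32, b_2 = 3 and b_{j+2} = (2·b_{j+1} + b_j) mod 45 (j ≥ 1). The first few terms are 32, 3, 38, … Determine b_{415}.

13

Listing terms: b_1 = 32,  b_2 = 3,  b_3 = 38,  b_4 = 34,  b_5 = 16,  b_6 = 21,  b_7 = 13,  b_8 = 2,  b_9 = 17,  b_{10} = 36,  b_{11} = 44,  b_{12} = 34,  b_{13} = 22,  b_{14} = 33,  b_{15} = 43,  b_{16} = 29,  b_{17} = 11,  b_{18} = 6,  b_{19} = 23,  b_{20} = 7,  b_{21} = 37,  b_{22} = 36,  b_{23} = 19,  b_{24} = 29,  b_{25} = 32,  b_{26} = 3.
The sequence repeats with period 24.
So b_{415} = b_{1 + ((415-1) mod 24)} = b_7 = 13.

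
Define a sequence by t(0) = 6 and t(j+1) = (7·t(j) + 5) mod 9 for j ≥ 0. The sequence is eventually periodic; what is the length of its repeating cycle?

9

t(0) = 6; t(1) = 2; t(2) = 1; t(3) = 3; t(4) = 8; t(5) = 7; t(6) = 0; t(7) = 5; t(8) = 4; t(9) = 6.
Since t(9) = t(0) = 6, the sequence is periodic with period 9.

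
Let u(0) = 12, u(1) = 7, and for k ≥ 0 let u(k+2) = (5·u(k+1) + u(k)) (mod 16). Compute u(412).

We have u(0) = 12,  u(1) = 7,  u(2) = 15,  u(3) = 2,  u(4) = 9,  u(5) = 15,  u(6) = 4,  u(7) = 3,  u(8) = 3,  u(9) = 2,  u(10) = 13,  u(11) = 3,  u(12) = 12,  u(13) = 15,  u(14) = 7,  u(15) = 2,  u(16) = 1,  u(17) = 7,  u(18) = 4,  u(19) = 11,  u(20) = 11,  u(21) = 2,  u(22) = 5,  u(23) = 11,  u(24) = 12,  u(25) = 7.
The sequence repeats with period 24.
(412 - 0) mod 24 = 4, so u(412) = u(4) = 9.

9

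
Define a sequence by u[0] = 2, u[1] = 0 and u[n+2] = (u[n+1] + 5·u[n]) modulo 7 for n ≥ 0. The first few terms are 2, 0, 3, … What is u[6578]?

Computing terms: u[0] = 2; u[1] = 0; u[2] = 3; u[3] = 3; u[4] = 4; u[5] = 5; u[6] = 4; u[7] = 1; u[8] = 0; u[9] = 5; u[10] = 5; u[11] = 2; u[12] = 6; u[13] = 2; u[14] = 4; u[15] = 0; u[16] = 6; u[17] = 6; u[18] = 1; u[19] = 3; u[20] = 1; u[21] = 2; u[22] = 0.
The sequence repeats with period 21.
So u[6578] = u[0 + ((6578-0) mod 21)] = u[5] = 5.

5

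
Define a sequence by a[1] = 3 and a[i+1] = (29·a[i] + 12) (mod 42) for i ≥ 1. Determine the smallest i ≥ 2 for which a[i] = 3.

8

Listing terms: a[1] = 3; a[2] = 15; a[3] = 27; a[4] = 39; a[5] = 9; a[6] = 21; a[7] = 33; a[8] = 3.
The sequence repeats with period 7.
The value 3 next appears (with i ≥ 2) at a[8].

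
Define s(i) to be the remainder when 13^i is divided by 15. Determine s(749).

13

s(1) = 13, s(2) = 4, s(3) = 7, s(4) = 1, s(5) = 13.
The sequence repeats with period 4.
So s(749) = s(1 + ((749-1) mod 4)) = s(1) = 13.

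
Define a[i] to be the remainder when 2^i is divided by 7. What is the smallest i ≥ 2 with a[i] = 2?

Listing terms: a[1] = 2, a[2] = 4, a[3] = 1, a[4] = 2.
Since a[4] = a[1] = 2, the sequence is periodic with period 3.
The value 2 next appears (with i ≥ 2) at a[4].

4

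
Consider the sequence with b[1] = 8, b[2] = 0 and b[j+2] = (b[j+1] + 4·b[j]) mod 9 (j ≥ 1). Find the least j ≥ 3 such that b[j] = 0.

6

b[1] = 8; b[2] = 0; b[3] = 5; b[4] = 5; b[5] = 7; b[6] = 0; b[7] = 1; b[8] = 1; b[9] = 5; b[10] = 0; b[11] = 2; b[12] = 2; b[13] = 1; b[14] = 0; b[15] = 4; b[16] = 4; b[17] = 2; b[18] = 0; b[19] = 8; b[20] = 8; b[21] = 4; b[22] = 0; b[23] = 7; b[24] = 7; b[25] = 8; b[26] = 0.
Since (b[25], b[26]) = (b[1], b[2]) = (8, 0) (two consecutive terms determine the rest), the sequence is periodic with period 24.
The value 0 first appears (with j ≥ 3) at b[6].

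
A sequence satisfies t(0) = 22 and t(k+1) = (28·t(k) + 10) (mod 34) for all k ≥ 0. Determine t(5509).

8

t(0) = 22; t(1) = 14; t(2) = 28; t(3) = 12; t(4) = 6; t(5) = 8; t(6) = 30; t(7) = 0; t(8) = 10; t(9) = 18; t(10) = 4; t(11) = 20; t(12) = 26; t(13) = 24; t(14) = 2; t(15) = 32; t(16) = 22.
The sequence repeats with period 16.
So t(5509) = t(0 + ((5509-0) mod 16)) = t(5) = 8.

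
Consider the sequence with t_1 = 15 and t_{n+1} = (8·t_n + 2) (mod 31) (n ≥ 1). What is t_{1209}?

14

Computing terms: t_1 = 15,  t_2 = 29,  t_3 = 17,  t_4 = 14,  t_5 = 21,  t_6 = 15.
Since t_6 = t_1 = 15, the sequence is periodic with period 5.
(1209 - 1) mod 5 = 3, so t_{1209} = t_4 = 14.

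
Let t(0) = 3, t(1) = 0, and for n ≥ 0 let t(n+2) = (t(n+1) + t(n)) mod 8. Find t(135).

3

t(0) = 3, t(1) = 0, t(2) = 3, t(3) = 3, t(4) = 6, t(5) = 1, t(6) = 7, t(7) = 0, t(8) = 7, t(9) = 7, t(10) = 6, t(11) = 5, t(12) = 3, t(13) = 0.
Since (t(12), t(13)) = (t(0), t(1)) = (3, 0) (two consecutive terms determine the rest), the sequence is periodic with period 12.
(135 - 0) mod 12 = 3, so t(135) = t(3) = 3.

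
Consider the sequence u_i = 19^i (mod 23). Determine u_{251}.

10

Listing terms: u_0 = 1,  u_1 = 19,  u_2 = 16,  u_3 = 5,  u_4 = 3,  u_5 = 11,  u_6 = 2,  u_7 = 15,  u_8 = 9,  u_9 = 10,  u_{10} = 6,  u_{11} = 22,  u_{12} = 4,  u_{13} = 7,  u_{14} = 18,  u_{15} = 20,  u_{16} = 12,  u_{17} = 21,  u_{18} = 8,  u_{19} = 14,  u_{20} = 13,  u_{21} = 17,  u_{22} = 1.
The sequence repeats with period 22.
So u_{251} = u_{0 + ((251-0) mod 22)} = u_9 = 10.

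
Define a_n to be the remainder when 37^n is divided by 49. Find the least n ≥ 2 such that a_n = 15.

18

Computing terms: a_1 = 37,  a_2 = 46,  a_3 = 36,  a_4 = 9,  a_5 = 39,  a_6 = 22,  a_7 = 30,  a_8 = 32,  a_9 = 8,  a_{10} = 2,  a_{11} = 25,  a_{12} = 43,  a_{13} = 23,  a_{14} = 18,  a_{15} = 29,  a_{16} = 44,  a_{17} = 11,  a_{18} = 15,  a_{19} = 16,  a_{20} = 4,  a_{21} = 1,  a_{22} = 37.
Since a_{22} = a_1 = 37, the sequence is periodic with period 21.
The value 15 first appears (with n ≥ 2) at a_{18}.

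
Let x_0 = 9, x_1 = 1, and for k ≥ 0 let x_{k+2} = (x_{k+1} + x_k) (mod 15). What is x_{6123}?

11

Computing terms: x_0 = 9; x_1 = 1; x_2 = 10; x_3 = 11; x_4 = 6; x_5 = 2; x_6 = 8; x_7 = 10; x_8 = 3; x_9 = 13; x_{10} = 1; x_{11} = 14; x_{12} = 0; x_{13} = 14; x_{14} = 14; x_{15} = 13; x_{16} = 12; x_{17} = 10; x_{18} = 7; x_{19} = 2; x_{20} = 9; x_{21} = 11; x_{22} = 5; x_{23} = 1; x_{24} = 6; x_{25} = 7; x_{26} = 13; x_{27} = 5; x_{28} = 3; x_{29} = 8; x_{30} = 11; x_{31} = 4; x_{32} = 0; x_{33} = 4; x_{34} = 4; x_{35} = 8; x_{36} = 12; x_{37} = 5; x_{38} = 2; x_{39} = 7; x_{40} = 9; x_{41} = 1.
Since (x_{40}, x_{41}) = (x_0, x_1) = (9, 1) (two consecutive terms determine the rest), the sequence is periodic with period 40.
(6123 - 0) mod 40 = 3, so x_{6123} = x_3 = 11.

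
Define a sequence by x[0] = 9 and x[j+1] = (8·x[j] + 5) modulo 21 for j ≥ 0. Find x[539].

2

Computing terms: x[0] = 9, x[1] = 14, x[2] = 12, x[3] = 17, x[4] = 15, x[5] = 20, x[6] = 18, x[7] = 2, x[8] = 0, x[9] = 5, x[10] = 3, x[11] = 8, x[12] = 6, x[13] = 11, x[14] = 9.
The sequence repeats with period 14.
So x[539] = x[0 + ((539-0) mod 14)] = x[7] = 2.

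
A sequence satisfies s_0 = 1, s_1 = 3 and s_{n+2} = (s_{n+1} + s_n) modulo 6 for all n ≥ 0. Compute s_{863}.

2

s_0 = 1, s_1 = 3, s_2 = 4, s_3 = 1, s_4 = 5, s_5 = 0, s_6 = 5, s_7 = 5, s_8 = 4, s_9 = 3, s_{10} = 1, s_{11} = 4, s_{12} = 5, s_{13} = 3, s_{14} = 2, s_{15} = 5, s_{16} = 1, s_{17} = 0, s_{18} = 1, s_{19} = 1, s_{20} = 2, s_{21} = 3, s_{22} = 5, s_{23} = 2, s_{24} = 1, s_{25} = 3.
Since (s_{24}, s_{25}) = (s_0, s_1) = (1, 3) (two consecutive terms determine the rest), the sequence is periodic with period 24.
(863 - 0) mod 24 = 23, so s_{863} = s_{23} = 2.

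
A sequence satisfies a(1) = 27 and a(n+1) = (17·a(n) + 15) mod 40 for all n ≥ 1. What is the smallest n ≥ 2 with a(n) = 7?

a(1) = 27,  a(2) = 34,  a(3) = 33,  a(4) = 16,  a(5) = 7,  a(6) = 14,  a(7) = 13,  a(8) = 36,  a(9) = 27.
Since a(9) = a(1) = 27, the sequence is periodic with period 8.
The value 7 first appears (with n ≥ 2) at a(5).

5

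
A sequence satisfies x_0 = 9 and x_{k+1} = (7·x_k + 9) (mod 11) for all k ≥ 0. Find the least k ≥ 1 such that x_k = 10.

Listing terms: x_0 = 9,  x_1 = 6,  x_2 = 7,  x_3 = 3,  x_4 = 8,  x_5 = 10,  x_6 = 2,  x_7 = 1,  x_8 = 5,  x_9 = 0,  x_{10} = 9.
Since x_{10} = x_0 = 9, the sequence is periodic with period 10.
The value 10 first appears (with k ≥ 1) at x_5.

5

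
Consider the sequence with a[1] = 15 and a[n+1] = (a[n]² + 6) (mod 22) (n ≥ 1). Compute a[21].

7

Computing terms: a[1] = 15,  a[2] = 11,  a[3] = 17,  a[4] = 9,  a[5] = 21,  a[6] = 7,  a[7] = 11.
Since a[7] = a[2] = 11, the sequence is eventually periodic: after a pre-period of length 1 it cycles with period 5.
For n ≥ 2, a[n] depends only on (n - 2) mod 5. (21 - 2) mod 5 = 4, so a[21] = a[6] = 7.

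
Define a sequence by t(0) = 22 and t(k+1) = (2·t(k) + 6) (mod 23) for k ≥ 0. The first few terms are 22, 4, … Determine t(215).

t(0) = 22,  t(1) = 4,  t(2) = 14,  t(3) = 11,  t(4) = 5,  t(5) = 16,  t(6) = 15,  t(7) = 13,  t(8) = 9,  t(9) = 1,  t(10) = 8,  t(11) = 22.
Since t(11) = t(0) = 22, the sequence is periodic with period 11.
So t(215) = t(0 + ((215-0) mod 11)) = t(6) = 15.

15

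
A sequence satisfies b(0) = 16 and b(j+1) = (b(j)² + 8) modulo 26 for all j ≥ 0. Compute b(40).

Computing terms: b(0) = 16; b(1) = 4; b(2) = 24; b(3) = 12; b(4) = 22; b(5) = 24.
Since b(5) = b(2) = 24, the sequence is eventually periodic: after a pre-period of length 2 it cycles with period 3.
For j ≥ 2, b(j) depends only on (j - 2) mod 3. (40 - 2) mod 3 = 2, so b(40) = b(4) = 22.

22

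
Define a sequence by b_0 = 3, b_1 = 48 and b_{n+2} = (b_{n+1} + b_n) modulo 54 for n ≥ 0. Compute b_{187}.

b_0 = 3,  b_1 = 48,  b_2 = 51,  b_3 = 45,  b_4 = 42,  b_5 = 33,  b_6 = 21,  b_7 = 0,  b_8 = 21,  b_9 = 21,  b_{10} = 42,  b_{11} = 9,  b_{12} = 51,  b_{13} = 6,  b_{14} = 3,  b_{15} = 9,  b_{16} = 12,  b_{17} = 21,  b_{18} = 33,  b_{19} = 0,  b_{20} = 33,  b_{21} = 33,  b_{22} = 12,  b_{23} = 45,  b_{24} = 3,  b_{25} = 48.
Since (b_{24}, b_{25}) = (b_0, b_1) = (3, 48) (two consecutive terms determine the rest), the sequence is periodic with period 24.
(187 - 0) mod 24 = 19, so b_{187} = b_{19} = 0.

0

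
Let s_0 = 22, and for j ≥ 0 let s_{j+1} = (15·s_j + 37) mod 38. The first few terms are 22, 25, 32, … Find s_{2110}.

2

s_0 = 22, s_1 = 25, s_2 = 32, s_3 = 23, s_4 = 2, s_5 = 29, s_6 = 16, s_7 = 11, s_8 = 12, s_9 = 27, s_{10} = 24, s_{11} = 17, s_{12} = 26, s_{13} = 9, s_{14} = 20, s_{15} = 33, s_{16} = 0, s_{17} = 37, s_{18} = 22.
Since s_{18} = s_0 = 22, the sequence is periodic with period 18.
(2110 - 0) mod 18 = 4, so s_{2110} = s_4 = 2.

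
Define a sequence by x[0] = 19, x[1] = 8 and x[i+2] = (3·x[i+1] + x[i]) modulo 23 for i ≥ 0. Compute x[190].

10

x[0] = 19,  x[1] = 8,  x[2] = 20,  x[3] = 22,  x[4] = 17,  x[5] = 4,  x[6] = 6,  x[7] = 22,  x[8] = 3,  x[9] = 8,  x[10] = 4,  x[11] = 20,  x[12] = 18,  x[13] = 5,  x[14] = 10,  x[15] = 12,  x[16] = 0,  x[17] = 12,  x[18] = 13,  x[19] = 5,  x[20] = 5,  x[21] = 20,  x[22] = 19,  x[23] = 8.
The sequence repeats with period 22.
So x[190] = x[0 + ((190-0) mod 22)] = x[14] = 10.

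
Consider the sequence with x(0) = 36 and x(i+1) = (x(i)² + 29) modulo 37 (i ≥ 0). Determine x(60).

22

x(0) = 36; x(1) = 30; x(2) = 4; x(3) = 8; x(4) = 19; x(5) = 20; x(6) = 22; x(7) = 32; x(8) = 17; x(9) = 22.
Since x(9) = x(6) = 22, the sequence is eventually periodic: after a pre-period of length 6 it cycles with period 3.
For i ≥ 6, x(i) depends only on (i - 6) mod 3. (60 - 6) mod 3 = 0, so x(60) = x(6) = 22.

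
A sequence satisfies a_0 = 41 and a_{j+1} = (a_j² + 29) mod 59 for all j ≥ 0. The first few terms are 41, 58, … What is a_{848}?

a_0 = 41,  a_1 = 58,  a_2 = 30,  a_3 = 44,  a_4 = 18,  a_5 = 58.
Since a_5 = a_1 = 58, the sequence is eventually periodic: after a pre-period of length 1 it cycles with period 4.
For j ≥ 1, a_j depends only on (j - 1) mod 4. (848 - 1) mod 4 = 3, so a_{848} = a_4 = 18.

18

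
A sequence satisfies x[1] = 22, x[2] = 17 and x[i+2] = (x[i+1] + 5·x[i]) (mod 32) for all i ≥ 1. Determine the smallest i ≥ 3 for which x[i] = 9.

38

Listing terms: x[1] = 22, x[2] = 17, x[3] = 31, x[4] = 20, x[5] = 15, x[6] = 19, x[7] = 30, x[8] = 29, x[9] = 19, x[10] = 4, x[11] = 3, x[12] = 23, x[13] = 6, x[14] = 25, x[15] = 23, x[16] = 20, x[17] = 7, x[18] = 11, x[19] = 14, x[20] = 5, x[21] = 11, x[22] = 4, x[23] = 27, x[24] = 15, x[25] = 22, x[26] = 1, x[27] = 15, x[28] = 20, x[29] = 31, x[30] = 3, x[31] = 30, x[32] = 13, x[33] = 3, x[34] = 4, x[35] = 19, x[36] = 7, x[37] = 6, x[38] = 9, x[39] = 7, x[40] = 20, x[41] = 23, x[42] = 27, x[43] = 14, x[44] = 21, x[45] = 27, x[46] = 4, x[47] = 11, x[48] = 31, x[49] = 22, x[50] = 17.
Since (x[49], x[50]) = (x[1], x[2]) = (22, 17) (two consecutive terms determine the rest), the sequence is periodic with period 48.
The value 9 first appears (with i ≥ 3) at x[38].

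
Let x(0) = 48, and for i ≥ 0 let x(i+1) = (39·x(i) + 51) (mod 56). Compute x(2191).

19

Listing terms: x(0) = 48; x(1) = 19; x(2) = 8; x(3) = 27; x(4) = 40; x(5) = 43; x(6) = 48.
Since x(6) = x(0) = 48, the sequence is periodic with period 6.
So x(2191) = x(0 + ((2191-0) mod 6)) = x(1) = 19.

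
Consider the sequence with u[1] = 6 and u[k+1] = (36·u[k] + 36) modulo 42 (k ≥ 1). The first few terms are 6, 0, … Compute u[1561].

12

Listing terms: u[1] = 6; u[2] = 0; u[3] = 36; u[4] = 30; u[5] = 24; u[6] = 18; u[7] = 12; u[8] = 6.
Since u[8] = u[1] = 6, the sequence is periodic with period 7.
So u[1561] = u[1 + ((1561-1) mod 7)] = u[7] = 12.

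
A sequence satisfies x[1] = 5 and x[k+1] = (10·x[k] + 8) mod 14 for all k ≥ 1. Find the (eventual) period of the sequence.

6

Computing terms: x[1] = 5, x[2] = 2, x[3] = 0, x[4] = 8, x[5] = 4, x[6] = 6, x[7] = 12, x[8] = 2.
Since x[8] = x[2] = 2, the sequence is eventually periodic: after a pre-period of length 1 it cycles with period 6.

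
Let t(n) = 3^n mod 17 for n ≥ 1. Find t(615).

Computing terms: t(1) = 3, t(2) = 9, t(3) = 10, t(4) = 13, t(5) = 5, t(6) = 15, t(7) = 11, t(8) = 16, t(9) = 14, t(10) = 8, t(11) = 7, t(12) = 4, t(13) = 12, t(14) = 2, t(15) = 6, t(16) = 1, t(17) = 3.
The sequence repeats with period 16.
So t(615) = t(1 + ((615-1) mod 16)) = t(7) = 11.

11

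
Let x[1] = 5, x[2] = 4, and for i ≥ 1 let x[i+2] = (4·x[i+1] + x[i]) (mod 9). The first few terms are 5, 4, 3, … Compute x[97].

x[1] = 5; x[2] = 4; x[3] = 3; x[4] = 7; x[5] = 4; x[6] = 5; x[7] = 6; x[8] = 2; x[9] = 5; x[10] = 4.
The sequence repeats with period 8.
(97 - 1) mod 8 = 0, so x[97] = x[1] = 5.

5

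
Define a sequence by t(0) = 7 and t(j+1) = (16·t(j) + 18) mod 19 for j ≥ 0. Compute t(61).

9

Listing terms: t(0) = 7,  t(1) = 16,  t(2) = 8,  t(3) = 13,  t(4) = 17,  t(5) = 5,  t(6) = 3,  t(7) = 9,  t(8) = 10,  t(9) = 7.
The sequence repeats with period 9.
So t(61) = t(0 + ((61-0) mod 9)) = t(7) = 9.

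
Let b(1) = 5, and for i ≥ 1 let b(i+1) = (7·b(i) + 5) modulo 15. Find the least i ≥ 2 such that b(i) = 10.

We have b(1) = 5, b(2) = 10, b(3) = 0, b(4) = 5.
The sequence repeats with period 3.
The value 10 first appears (with i ≥ 2) at b(2).

2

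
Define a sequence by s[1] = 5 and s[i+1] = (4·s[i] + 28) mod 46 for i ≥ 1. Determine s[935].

0

Computing terms: s[1] = 5; s[2] = 2; s[3] = 36; s[4] = 34; s[5] = 26; s[6] = 40; s[7] = 4; s[8] = 44; s[9] = 20; s[10] = 16; s[11] = 0; s[12] = 28; s[13] = 2.
Since s[13] = s[2] = 2, the sequence is eventually periodic: after a pre-period of length 1 it cycles with period 11.
For i ≥ 2, s[i] depends only on (i - 2) mod 11. (935 - 2) mod 11 = 9, so s[935] = s[11] = 0.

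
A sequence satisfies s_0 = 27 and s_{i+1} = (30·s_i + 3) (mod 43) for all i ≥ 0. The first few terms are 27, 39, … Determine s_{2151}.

Computing terms: s_0 = 27; s_1 = 39; s_2 = 12; s_3 = 19; s_4 = 14; s_5 = 36; s_6 = 8; s_7 = 28; s_8 = 26; s_9 = 9; s_{10} = 15; s_{11} = 23; s_{12} = 5; s_{13} = 24; s_{14} = 35; s_{15} = 21; s_{16} = 31; s_{17} = 30; s_{18} = 0; s_{19} = 3; s_{20} = 7; s_{21} = 41; s_{22} = 29; s_{23} = 13; s_{24} = 6; s_{25} = 11; s_{26} = 32; s_{27} = 17; s_{28} = 40; s_{29} = 42; s_{30} = 16; s_{31} = 10; s_{32} = 2; s_{33} = 20; s_{34} = 1; s_{35} = 33; s_{36} = 4; s_{37} = 37; s_{38} = 38; s_{39} = 25; s_{40} = 22; s_{41} = 18; s_{42} = 27.
Since s_{42} = s_0 = 27, the sequence is periodic with period 42.
So s_{2151} = s_{0 + ((2151-0) mod 42)} = s_9 = 9.

9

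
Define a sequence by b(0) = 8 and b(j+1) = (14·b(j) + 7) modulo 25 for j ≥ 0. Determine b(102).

23

b(0) = 8, b(1) = 19, b(2) = 23, b(3) = 4, b(4) = 13, b(5) = 14, b(6) = 3, b(7) = 24, b(8) = 18, b(9) = 9, b(10) = 8.
Since b(10) = b(0) = 8, the sequence is periodic with period 10.
(102 - 0) mod 10 = 2, so b(102) = b(2) = 23.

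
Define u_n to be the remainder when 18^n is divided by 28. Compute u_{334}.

Listing terms: u_0 = 1; u_1 = 18; u_2 = 16; u_3 = 8; u_4 = 4; u_5 = 16.
Since u_5 = u_2 = 16, the sequence is eventually periodic: after a pre-period of length 2 it cycles with period 3.
For n ≥ 2, u_n depends only on (n - 2) mod 3. (334 - 2) mod 3 = 2, so u_{334} = u_4 = 4.

4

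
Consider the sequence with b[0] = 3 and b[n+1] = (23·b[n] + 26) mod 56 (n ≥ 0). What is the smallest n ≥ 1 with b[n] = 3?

6

Computing terms: b[0] = 3; b[1] = 39; b[2] = 27; b[3] = 31; b[4] = 11; b[5] = 55; b[6] = 3.
Since b[6] = b[0] = 3, the sequence is periodic with period 6.
The value 3 next appears (with n ≥ 1) at b[6].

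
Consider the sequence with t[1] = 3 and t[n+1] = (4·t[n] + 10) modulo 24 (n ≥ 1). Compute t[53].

We have t[1] = 3; t[2] = 22; t[3] = 2; t[4] = 18; t[5] = 10; t[6] = 2.
Since t[6] = t[3] = 2, the sequence is eventually periodic: after a pre-period of length 2 it cycles with period 3.
For n ≥ 3, t[n] depends only on (n - 3) mod 3. (53 - 3) mod 3 = 2, so t[53] = t[5] = 10.

10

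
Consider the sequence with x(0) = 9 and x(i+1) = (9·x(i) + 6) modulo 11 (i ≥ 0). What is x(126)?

x(0) = 9,  x(1) = 10,  x(2) = 8,  x(3) = 1,  x(4) = 4,  x(5) = 9.
The sequence repeats with period 5.
So x(126) = x(0 + ((126-0) mod 5)) = x(1) = 10.

10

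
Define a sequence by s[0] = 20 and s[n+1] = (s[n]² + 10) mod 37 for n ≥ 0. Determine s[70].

20

Listing terms: s[0] = 20, s[1] = 3, s[2] = 19, s[3] = 1, s[4] = 11, s[5] = 20.
Since s[5] = s[0] = 20, the sequence is periodic with period 5.
(70 - 0) mod 5 = 0, so s[70] = s[0] = 20.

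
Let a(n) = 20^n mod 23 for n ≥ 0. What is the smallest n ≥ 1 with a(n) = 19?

We have a(0) = 1,  a(1) = 20,  a(2) = 9,  a(3) = 19,  a(4) = 12,  a(5) = 10,  a(6) = 16,  a(7) = 21,  a(8) = 6,  a(9) = 5,  a(10) = 8,  a(11) = 22,  a(12) = 3,  a(13) = 14,  a(14) = 4,  a(15) = 11,  a(16) = 13,  a(17) = 7,  a(18) = 2,  a(19) = 17,  a(20) = 18,  a(21) = 15,  a(22) = 1.
The sequence repeats with period 22.
The value 19 first appears (with n ≥ 1) at a(3).

3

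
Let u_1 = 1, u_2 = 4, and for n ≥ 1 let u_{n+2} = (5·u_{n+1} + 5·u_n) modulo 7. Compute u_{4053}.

u_1 = 1, u_2 = 4, u_3 = 4, u_4 = 5, u_5 = 3, u_6 = 5, u_7 = 5, u_8 = 1, u_9 = 2, u_{10} = 1, u_{11} = 1, u_{12} = 3, u_{13} = 6, u_{14} = 3, u_{15} = 3, u_{16} = 2, u_{17} = 4, u_{18} = 2, u_{19} = 2, u_{20} = 6, u_{21} = 5, u_{22} = 6, u_{23} = 6, u_{24} = 4, u_{25} = 1, u_{26} = 4.
The sequence repeats with period 24.
So u_{4053} = u_{1 + ((4053-1) mod 24)} = u_{21} = 5.

5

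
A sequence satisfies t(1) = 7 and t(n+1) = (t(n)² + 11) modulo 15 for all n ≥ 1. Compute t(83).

t(1) = 7,  t(2) = 0,  t(3) = 11,  t(4) = 12,  t(5) = 5,  t(6) = 6,  t(7) = 2,  t(8) = 0.
Since t(8) = t(2) = 0, the sequence is eventually periodic: after a pre-period of length 1 it cycles with period 6.
For n ≥ 2, t(n) depends only on (n - 2) mod 6. (83 - 2) mod 6 = 3, so t(83) = t(5) = 5.

5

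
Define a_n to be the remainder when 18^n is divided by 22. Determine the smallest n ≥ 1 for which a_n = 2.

3

Listing terms: a_0 = 1, a_1 = 18, a_2 = 16, a_3 = 2, a_4 = 14, a_5 = 10, a_6 = 4, a_7 = 6, a_8 = 20, a_9 = 8, a_{10} = 12, a_{11} = 18.
Since a_{11} = a_1 = 18, the sequence is eventually periodic: after a pre-period of length 1 it cycles with period 10.
The value 2 first appears (with n ≥ 1) at a_3.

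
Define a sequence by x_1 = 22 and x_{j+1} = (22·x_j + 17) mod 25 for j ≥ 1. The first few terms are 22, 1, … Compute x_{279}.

9

We have x_1 = 22; x_2 = 1; x_3 = 14; x_4 = 0; x_5 = 17; x_6 = 16; x_7 = 19; x_8 = 10; x_9 = 12; x_{10} = 6; x_{11} = 24; x_{12} = 20; x_{13} = 7; x_{14} = 21; x_{15} = 4; x_{16} = 5; x_{17} = 2; x_{18} = 11; x_{19} = 9; x_{20} = 15; x_{21} = 22.
The sequence repeats with period 20.
(279 - 1) mod 20 = 18, so x_{279} = x_{19} = 9.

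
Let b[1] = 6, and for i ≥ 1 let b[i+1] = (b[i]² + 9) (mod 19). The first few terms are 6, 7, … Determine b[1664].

Computing terms: b[1] = 6; b[2] = 7; b[3] = 1; b[4] = 10; b[5] = 14; b[6] = 15; b[7] = 6.
Since b[7] = b[1] = 6, the sequence is periodic with period 6.
So b[1664] = b[1 + ((1664-1) mod 6)] = b[2] = 7.

7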